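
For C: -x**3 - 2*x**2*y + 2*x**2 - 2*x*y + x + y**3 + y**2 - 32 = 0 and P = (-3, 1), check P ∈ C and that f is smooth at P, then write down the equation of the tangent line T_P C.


Tangent line at P: -28*x - 7*y - 77 = 0.

Step 1: f(-3, 1) = 0, so P lies on C.
Step 2: partial derivatives
  f_x(x, y) = -3*x**2 - 4*x*y + 4*x - 2*y + 1, f_y(x, y) = -2*x**2 - 2*x + 3*y**2 + 2*y.
  f_x(P) = -28, f_y(P) = -7 (gradient nonzero, so P is smooth).
Step 3: tangent line at P: -28·(x − -3) + -7·(y − 1) = 0.
Expanding: -28*x - 7*y - 77 = 0.


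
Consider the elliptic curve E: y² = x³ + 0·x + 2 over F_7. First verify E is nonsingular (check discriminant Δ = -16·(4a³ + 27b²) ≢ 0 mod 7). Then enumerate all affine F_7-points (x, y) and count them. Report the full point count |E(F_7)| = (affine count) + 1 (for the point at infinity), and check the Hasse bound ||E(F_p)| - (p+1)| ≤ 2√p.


Affine points = {(0, 3), (0, 4), (3, 1), (3, 6), (5, 1), (5, 6), (6, 1), (6, 6)}; affine count = 8; |E(F_7)| = 9.

Discriminant check: Δ ∝ 4a³ + 27b² = 4·0³ + 27·2² = 4·0 + 27·4 ≡ 3 (mod 7). Nonzero ⇒ E is nonsingular.
For each x ∈ F_7, compute rhs = x³ + 0·x + 2 mod 7, then count y ∈ F_7 with y² ≡ rhs.
  x = 0: rhs = 2, matching y values: 3, 4 (2 points).
  x = 1: rhs = 3, matching y values: none (0 points).
  x = 2: rhs = 3, matching y values: none (0 points).
  x = 3: rhs = 1, matching y values: 1, 6 (2 points).
  x = 4: rhs = 3, matching y values: none (0 points).
  x = 5: rhs = 1, matching y values: 1, 6 (2 points).
  x = 6: rhs = 1, matching y values: 1, 6 (2 points).
Total affine count: 8.
Full point count |E(F_7)| = 8 + 1 = 9.
Hasse bound: |9 − (7+1)| = |1| = 1 ≤ 2√7 ≈ 5.2915 ✓.


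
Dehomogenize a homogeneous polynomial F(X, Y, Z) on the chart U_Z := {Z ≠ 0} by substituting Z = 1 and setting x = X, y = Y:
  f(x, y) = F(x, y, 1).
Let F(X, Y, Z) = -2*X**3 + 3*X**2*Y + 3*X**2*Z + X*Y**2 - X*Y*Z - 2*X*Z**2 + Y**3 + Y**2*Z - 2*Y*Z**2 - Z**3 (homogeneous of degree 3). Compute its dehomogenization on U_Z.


f(x, y) = -2*x**3 + 3*x**2*y + 3*x**2 + x*y**2 - x*y - 2*x + y**3 + y**2 - 2*y - 1

On U_Z we set Z = 1. Each monomial c·X^i·Y^j·Z^k in F becomes c·x^i·y^j·1^k = c·x^i·y^j.
Substituting Z = 1: F(X, Y, 1) = -2*x**3 + 3*x**2*y + 3*x**2 + x*y**2 - x*y - 2*x + y**3 + y**2 - 2*y - 1.
Note: deg(f) ≤ deg(F) = 3; strict inequality happens when F is divisible by Z (lost terms).


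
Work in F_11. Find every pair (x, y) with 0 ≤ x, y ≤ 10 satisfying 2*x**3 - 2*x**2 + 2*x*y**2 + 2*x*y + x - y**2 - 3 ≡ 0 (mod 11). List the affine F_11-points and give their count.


Affine F_11-points: {(1, 4), (1, 5), (2, 8), (2, 9), (3, 3), (3, 9), (5, 8), (6, 0), (7, 6), (7, 9)}; count = 10.

For each of the 121 pairs (x, y) ∈ F_11², evaluate f(x, y) mod 11. Record the zeros.
  x = 0: [0↦8, 1↦7, 2↦4, 3↦10, 4↦3, 5↦5, 6↦5, 7↦3, 8↦10, 9↦4, 10↦7]  zeros at y ∈ ∅
  x = 1: [0↦9, 1↦1, 2↦6, 3↦2, 4↦0, 5↦0, 6↦2, 7↦6, 8↦1, 9↦9, 10↦8]  zeros at y ∈ {4, 5}
  x = 2: [0↦7, 1↦3, 2↦5, 3↦2, 4↦5, 5↦3, 6↦7, 7↦6, 8↦0, 9↦0, 10↦6]  zeros at y ∈ {8, 9}
  x = 3: [0↦3, 1↦3, 2↦2, 3↦0, 4↦8, 5↦4, 6↦10, 7↦4, 8↦8, 9↦0, 10↦2]  zeros at y ∈ {3, 9}
  x = 4: [0↦9, 1↦2, 2↦9, 3↦8, 4↦10, 5↦4, 6↦1, 7↦1, 8↦4, 9↦10, 10↦8]  zeros at y ∈ ∅
  x = 5: [0↦4, 1↦1, 2↦5, 3↦5, 4↦1, 5↦4, 6↦3, 7↦9, 8↦0, 9↦9, 10↦3]  zeros at y ∈ {8}
  x = 6: [0↦0, 1↦1, 2↦2, 3↦3, 4↦4, 5↦5, 6↦6, 7↦7, 8↦8, 9↦9, 10↦10]  zeros at y ∈ {0}
  x = 7: [0↦9, 1↦3, 2↦1, 3↦3, 4↦9, 5↦8, 6↦0, 7↦7, 8↦7, 9↦0, 10↦8]  zeros at y ∈ {6, 9}
  x = 8: [0↦10, 1↦8, 2↦3, 3↦6, 4↦6, 5↦3, 6↦8, 7↦10, 8↦9, 9↦5, 10↦9]  zeros at y ∈ ∅
  x = 9: [0↦4, 1↦6, 2↦9, 3↦2, 4↦7, 5↦2, 6↦9, 7↦6, 8↦4, 9↦3, 10↦3]  zeros at y ∈ ∅
  x = 10: [0↦3, 1↦9, 2↦9, 3↦3, 4↦2, 5↦6, 6↦4, 7↦7, 8↦4, 9↦6, 10↦2]  zeros at y ∈ ∅
Collecting zeros: affine points = {(1, 4), (1, 5), (2, 8), (2, 9), (3, 3), (3, 9), (5, 8), (6, 0), (7, 6), (7, 9)}.
Total count |C(F_11)_aff| = 10.


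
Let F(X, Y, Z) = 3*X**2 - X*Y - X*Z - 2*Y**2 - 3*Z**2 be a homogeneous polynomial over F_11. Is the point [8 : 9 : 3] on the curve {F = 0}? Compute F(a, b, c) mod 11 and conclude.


F(8,9,3) ≡ 6 (mod 11); P is NOT on the curve.

Evaluate F(8, 9, 3) term-by-term (mod 11).
  3*X**2 ↦ 3·64·1·1 = 192
  -X*Y ↦ -1·8·9·1 = -72
  -X*Z ↦ -1·8·1·3 = -24
  -2*Y**2 ↦ -2·1·81·1 = -162
  -3*Z**2 ↦ -3·1·1·9 = -27
Sum: F(8, 9, 3) = (192) + (-72) + (-24) + (-162) + (-27) = -93.
Reducing mod 11: -93 ≡ 6 (mod 11).
Since F(a, b, c) ≡ 6 ≠ 0 (mod 11), P does NOT lie on the curve.


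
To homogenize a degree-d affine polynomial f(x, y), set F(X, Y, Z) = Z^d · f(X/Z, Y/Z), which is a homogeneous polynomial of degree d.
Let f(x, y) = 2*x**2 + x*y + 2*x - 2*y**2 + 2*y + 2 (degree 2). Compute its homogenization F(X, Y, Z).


F(X, Y, Z) = 2*X**2 + X*Y + 2*X*Z - 2*Y**2 + 2*Y*Z + 2*Z**2

deg(f) = 2.
Substitute x = X/Z, y = Y/Z into f, then multiply by Z^2.
  monomial 2·x^2·y^0 ↦ 2·X^2·Y^0·Z^0.
  monomial 1·x^1·y^1 ↦ 1·X^1·Y^1·Z^0.
  monomial 2·x^1·y^0 ↦ 2·X^1·Y^0·Z^1.
  monomial -2·x^0·y^2 ↦ -2·X^0·Y^2·Z^0.
  monomial 2·x^0·y^1 ↦ 2·X^0·Y^1·Z^1.
  monomial 2·x^0·y^0 ↦ 2·X^0·Y^0·Z^2.
Collecting: F(X, Y, Z) = 2*X**2 + X*Y + 2*X*Z - 2*Y**2 + 2*Y*Z + 2*Z**2.


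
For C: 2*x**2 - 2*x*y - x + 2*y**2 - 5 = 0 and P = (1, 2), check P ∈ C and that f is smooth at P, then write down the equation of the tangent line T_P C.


Tangent line at P: -x + 6*y - 11 = 0.

Step 1: f(1, 2) = 0, so P lies on C.
Step 2: partial derivatives
  f_x(x, y) = 4*x - 2*y - 1, f_y(x, y) = -2*x + 4*y.
  f_x(P) = -1, f_y(P) = 6 (gradient nonzero, so P is smooth).
Step 3: tangent line at P: -1·(x − 1) + 6·(y − 2) = 0.
Expanding: -x + 6*y - 11 = 0.


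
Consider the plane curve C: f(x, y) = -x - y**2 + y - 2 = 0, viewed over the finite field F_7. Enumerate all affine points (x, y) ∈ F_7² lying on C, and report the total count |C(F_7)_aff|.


Affine F_7-points: {(0, 4), (3, 2), (3, 6), (5, 0), (5, 1), (6, 3), (6, 5)}; count = 7.

For each of the 49 pairs (x, y) ∈ F_7², evaluate f(x, y) mod 7. Record the zeros.
  x = 0: [0↦5, 1↦5, 2↦3, 3↦6, 4↦0, 5↦6, 6↦3]  zeros at y ∈ {4}
  x = 1: [0↦4, 1↦4, 2↦2, 3↦5, 4↦6, 5↦5, 6↦2]  zeros at y ∈ ∅
  x = 2: [0↦3, 1↦3, 2↦1, 3↦4, 4↦5, 5↦4, 6↦1]  zeros at y ∈ ∅
  x = 3: [0↦2, 1↦2, 2↦0, 3↦3, 4↦4, 5↦3, 6↦0]  zeros at y ∈ {2, 6}
  x = 4: [0↦1, 1↦1, 2↦6, 3↦2, 4↦3, 5↦2, 6↦6]  zeros at y ∈ ∅
  x = 5: [0↦0, 1↦0, 2↦5, 3↦1, 4↦2, 5↦1, 6↦5]  zeros at y ∈ {0, 1}
  x = 6: [0↦6, 1↦6, 2↦4, 3↦0, 4↦1, 5↦0, 6↦4]  zeros at y ∈ {3, 5}
Collecting zeros: affine points = {(0, 4), (3, 2), (3, 6), (5, 0), (5, 1), (6, 3), (6, 5)}.
Total count |C(F_7)_aff| = 7.


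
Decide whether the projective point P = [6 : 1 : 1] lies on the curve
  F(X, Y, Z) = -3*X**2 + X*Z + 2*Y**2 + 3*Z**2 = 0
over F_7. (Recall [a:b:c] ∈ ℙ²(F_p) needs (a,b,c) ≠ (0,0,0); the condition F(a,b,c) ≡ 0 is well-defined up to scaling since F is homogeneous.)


F(6,1,1) ≡ 1 (mod 7); P is NOT on the curve.

Evaluate F(6, 1, 1) term-by-term (mod 7).
  -3*X**2 ↦ -3·36·1·1 = -108
  X*Z ↦ 1·6·1·1 = 6
  2*Y**2 ↦ 2·1·1·1 = 2
  3*Z**2 ↦ 3·1·1·1 = 3
Sum: F(6, 1, 1) = (-108) + (6) + (2) + (3) = -97.
Reducing mod 7: -97 ≡ 1 (mod 7).
Since F(a, b, c) ≡ 1 ≠ 0 (mod 7), P does NOT lie on the curve.


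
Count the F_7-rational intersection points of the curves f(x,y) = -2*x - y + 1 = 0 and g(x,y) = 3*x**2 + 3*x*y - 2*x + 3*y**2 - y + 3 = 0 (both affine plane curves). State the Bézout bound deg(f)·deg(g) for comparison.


Common zeros: ∅; count = 0; Bézout bound = 2.

deg(f) = 1, deg(g) = 2, so Bézout bound = 2.
Scan x ∈ F_7. For each x, list the y ∈ F_7 with f(x, y) ≡ 0 and those with g(x, y) ≡ 0 (mod 7); the common zeros in that column are the intersection.
  x = 0: f ≡ 0 at y ∈ {1}; g ≡ 0 at y ∈ {6}; common: ∅.
  x = 1: f ≡ 0 at y ∈ {6}; g ≡ 0 at y ∈ ∅; common: ∅.
  x = 2: f ≡ 0 at y ∈ {4}; g ≡ 0 at y ∈ ∅; common: ∅.
  x = 3: f ≡ 0 at y ∈ {2}; g ≡ 0 at y ∈ {1}; common: ∅.
  x = 4: f ≡ 0 at y ∈ {0}; g ≡ 0 at y ∈ {2, 6}; common: ∅.
  x = 5: f ≡ 0 at y ∈ {5}; g ≡ 0 at y ∈ ∅; common: ∅.
  x = 6: f ≡ 0 at y ∈ {3}; g ≡ 0 at y ∈ {1, 5}; common: ∅.
Collecting: common zeros = ∅, so the count is 0.
Comparison with the Bézout bound: 0 ≤ 2 = deg(f)·deg(g), as expected for curves with no common component (the affine F_7-count falls short of the bound because intersections may lie at infinity, over extension fields, or carry multiplicity).


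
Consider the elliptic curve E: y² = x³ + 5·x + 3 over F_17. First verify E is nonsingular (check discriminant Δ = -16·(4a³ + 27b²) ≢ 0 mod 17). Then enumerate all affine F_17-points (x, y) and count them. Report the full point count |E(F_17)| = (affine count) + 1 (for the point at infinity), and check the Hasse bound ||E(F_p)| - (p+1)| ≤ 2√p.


Affine points = {(1, 3), (1, 14), (2, 2), (2, 15), (4, 6), (4, 11), (5, 0), (10, 4), (10, 13), (13, 2), (13, 15), (15, 6), (15, 11)}; affine count = 13; |E(F_17)| = 14.

Discriminant check: Δ ∝ 4a³ + 27b² = 4·5³ + 27·3² = 4·125 + 27·9 ≡ 12 (mod 17). Nonzero ⇒ E is nonsingular.
For each x ∈ F_17, compute rhs = x³ + 5·x + 3 mod 17, then count y ∈ F_17 with y² ≡ rhs.
  x = 0: rhs = 3, matching y values: none (0 points).
  x = 1: rhs = 9, matching y values: 3, 14 (2 points).
  x = 2: rhs = 4, matching y values: 2, 15 (2 points).
  x = 3: rhs = 11, matching y values: none (0 points).
  x = 4: rhs = 2, matching y values: 6, 11 (2 points).
  x = 5: rhs = 0, matching y values: 0 (1 points).
  x = 6: rhs = 11, matching y values: none (0 points).
  x = 7: rhs = 7, matching y values: none (0 points).
  x = 8: rhs = 11, matching y values: none (0 points).
  x = 9: rhs = 12, matching y values: none (0 points).
  x = 10: rhs = 16, matching y values: 4, 13 (2 points).
  x = 11: rhs = 12, matching y values: none (0 points).
  x = 12: rhs = 6, matching y values: none (0 points).
  x = 13: rhs = 4, matching y values: 2, 15 (2 points).
  x = 14: rhs = 12, matching y values: none (0 points).
  x = 15: rhs = 2, matching y values: 6, 11 (2 points).
  x = 16: rhs = 14, matching y values: none (0 points).
Total affine count: 13.
Full point count |E(F_17)| = 13 + 1 = 14.
Hasse bound: |14 − (17+1)| = |-4| = 4 ≤ 2√17 ≈ 8.2462 ✓.


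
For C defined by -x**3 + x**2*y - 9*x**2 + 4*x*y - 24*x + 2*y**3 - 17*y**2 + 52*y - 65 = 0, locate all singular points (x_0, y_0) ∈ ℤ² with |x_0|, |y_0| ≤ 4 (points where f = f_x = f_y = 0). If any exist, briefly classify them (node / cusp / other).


Singular points: {(-2, 3)}; classification: cusp.

Compute partial derivatives:
  f_x = -3*x**2 + 2*x*y - 18*x + 4*y - 24.
  f_y = x**2 + 4*x + 6*y**2 - 34*y + 52.
Scan x_0 ∈ {−4, ..., 4}. For each x_0, f_y(x_0, y) is a polynomial in y; find its integer roots y ∈ {−4, ..., 4}, then test f_x and f at those candidates.
  x = -4: f_y(-4, y) = 6*y**2 - 34*y + 52; no integer root y with |y| ≤ 4.
  x = -3: f_y(-3, y) = 6*y**2 - 34*y + 49; no integer root y with |y| ≤ 4.
  x = -2: f_y(-2, y) = 6*y**2 - 34*y + 48; vanishes at y ∈ {3}. (-2, 3): f_x = 0, f = 0 — SINGULAR.
  x = -1: f_y(-1, y) = 6*y**2 - 34*y + 49; no integer root y with |y| ≤ 4.
  x = 0: f_y(0, y) = 6*y**2 - 34*y + 52; no integer root y with |y| ≤ 4.
  x = 1: f_y(1, y) = 6*y**2 - 34*y + 57; no integer root y with |y| ≤ 4.
  x = 2: f_y(2, y) = 6*y**2 - 34*y + 64; no integer root y with |y| ≤ 4.
  x = 3: f_y(3, y) = 6*y**2 - 34*y + 73; no integer root y with |y| ≤ 4.
  x = 4: f_y(4, y) = 6*y**2 - 34*y + 84; no integer root y with |y| ≤ 4.
Only singular point on the grid: (-2, 3).
Classify: substitute x = -2 + u, y = 3 + v and expand: f = -u**3 + u**2*v + 2*v**3 + v**2.
No constant or linear terms (consistent with a singular point). Quadratic part: v**2. Cubic part: -u**3 + u**2*v + 2*v**3.
The quadratic part v**2 is a perfect square, so there is a single (double) tangent line v = 0, i.e. y = 3. Restricting the cubic part to that line (v = 0) leaves -u**3 ≠ 0, so f is not divisible by v and the branch is v² ≈ u**3 to lowest order — this is a cusp.
Classification: cusp.


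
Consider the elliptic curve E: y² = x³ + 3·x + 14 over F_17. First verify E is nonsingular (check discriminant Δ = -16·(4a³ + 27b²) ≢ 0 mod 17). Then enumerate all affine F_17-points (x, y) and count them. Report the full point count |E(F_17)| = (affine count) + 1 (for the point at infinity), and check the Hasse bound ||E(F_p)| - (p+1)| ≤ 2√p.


Affine points = {(1, 1), (1, 16), (3, 4), (3, 13), (5, 1), (5, 16), (7, 2), (7, 15), (11, 1), (11, 16), (15, 0)}; affine count = 11; |E(F_17)| = 12.

Discriminant check: Δ ∝ 4a³ + 27b² = 4·3³ + 27·14² = 4·27 + 27·196 ≡ 11 (mod 17). Nonzero ⇒ E is nonsingular.
For each x ∈ F_17, compute rhs = x³ + 3·x + 14 mod 17, then count y ∈ F_17 with y² ≡ rhs.
  x = 0: rhs = 14, matching y values: none (0 points).
  x = 1: rhs = 1, matching y values: 1, 16 (2 points).
  x = 2: rhs = 11, matching y values: none (0 points).
  x = 3: rhs = 16, matching y values: 4, 13 (2 points).
  x = 4: rhs = 5, matching y values: none (0 points).
  x = 5: rhs = 1, matching y values: 1, 16 (2 points).
  x = 6: rhs = 10, matching y values: none (0 points).
  x = 7: rhs = 4, matching y values: 2, 15 (2 points).
  x = 8: rhs = 6, matching y values: none (0 points).
  x = 9: rhs = 5, matching y values: none (0 points).
  x = 10: rhs = 7, matching y values: none (0 points).
  x = 11: rhs = 1, matching y values: 1, 16 (2 points).
  x = 12: rhs = 10, matching y values: none (0 points).
  x = 13: rhs = 6, matching y values: none (0 points).
  x = 14: rhs = 12, matching y values: none (0 points).
  x = 15: rhs = 0, matching y values: 0 (1 points).
  x = 16: rhs = 10, matching y values: none (0 points).
Total affine count: 11.
Full point count |E(F_17)| = 11 + 1 = 12.
Hasse bound: |12 − (17+1)| = |-6| = 6 ≤ 2√17 ≈ 8.2462 ✓.


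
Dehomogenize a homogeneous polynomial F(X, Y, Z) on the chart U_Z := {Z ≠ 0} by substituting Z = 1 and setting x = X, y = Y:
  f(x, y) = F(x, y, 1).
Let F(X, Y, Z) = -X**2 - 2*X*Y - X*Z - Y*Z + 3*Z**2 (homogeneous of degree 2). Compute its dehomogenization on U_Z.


f(x, y) = -x**2 - 2*x*y - x - y + 3

On U_Z we set Z = 1. Each monomial c·X^i·Y^j·Z^k in F becomes c·x^i·y^j·1^k = c·x^i·y^j.
Substituting Z = 1: F(X, Y, 1) = -x**2 - 2*x*y - x - y + 3.
Note: deg(f) ≤ deg(F) = 2; strict inequality happens when F is divisible by Z (lost terms).


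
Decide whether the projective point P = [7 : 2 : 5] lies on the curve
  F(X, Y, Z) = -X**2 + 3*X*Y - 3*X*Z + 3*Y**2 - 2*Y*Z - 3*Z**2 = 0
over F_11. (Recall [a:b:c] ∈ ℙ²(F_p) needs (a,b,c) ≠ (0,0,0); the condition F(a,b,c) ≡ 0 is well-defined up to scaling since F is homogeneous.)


F(7,2,5) ≡ 3 (mod 11); P is NOT on the curve.

Evaluate F(7, 2, 5) term-by-term (mod 11).
  -X**2 ↦ -1·49·1·1 = -49
  3*X*Y ↦ 3·7·2·1 = 42
  -3*X*Z ↦ -3·7·1·5 = -105
  3*Y**2 ↦ 3·1·4·1 = 12
  -2*Y*Z ↦ -2·1·2·5 = -20
  -3*Z**2 ↦ -3·1·1·25 = -75
Sum: F(7, 2, 5) = (-49) + (42) + (-105) + (12) + (-20) + (-75) = -195.
Reducing mod 11: -195 ≡ 3 (mod 11).
Since F(a, b, c) ≡ 3 ≠ 0 (mod 11), P does NOT lie on the curve.


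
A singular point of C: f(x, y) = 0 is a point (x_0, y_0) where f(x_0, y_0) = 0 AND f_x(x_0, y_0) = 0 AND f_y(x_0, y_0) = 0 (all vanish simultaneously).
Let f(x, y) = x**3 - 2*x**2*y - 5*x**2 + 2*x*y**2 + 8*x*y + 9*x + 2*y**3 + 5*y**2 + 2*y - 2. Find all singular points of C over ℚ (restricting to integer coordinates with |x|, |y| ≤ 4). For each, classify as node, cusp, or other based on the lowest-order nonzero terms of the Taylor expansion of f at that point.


Singular points: {(1, -1)}; classification: cusp.

Compute partial derivatives:
  f_x = 3*x**2 - 4*x*y - 10*x + 2*y**2 + 8*y + 9.
  f_y = -2*x**2 + 4*x*y + 8*x + 6*y**2 + 10*y + 2.
Scan x_0 ∈ {−4, ..., 4}. For each x_0, f_y(x_0, y) is a polynomial in y; find its integer roots y ∈ {−4, ..., 4}, then test f_x and f at those candidates.
  x = -4: f_y(-4, y) = 6*y**2 - 6*y - 62; no integer root y with |y| ≤ 4.
  x = -3: f_y(-3, y) = 6*y**2 - 2*y - 40; no integer root y with |y| ≤ 4.
  x = -2: f_y(-2, y) = 6*y**2 + 2*y - 22; no integer root y with |y| ≤ 4.
  x = -1: f_y(-1, y) = 6*y**2 + 6*y - 8; no integer root y with |y| ≤ 4.
  x = 0: f_y(0, y) = 6*y**2 + 10*y + 2; no integer root y with |y| ≤ 4.
  x = 1: f_y(1, y) = 6*y**2 + 14*y + 8; vanishes at y ∈ {-1}. (1, -1): f_x = 0, f = 0 — SINGULAR.
  x = 2: f_y(2, y) = 6*y**2 + 18*y + 10; no integer root y with |y| ≤ 4.
  x = 3: f_y(3, y) = 6*y**2 + 22*y + 8; no integer root y with |y| ≤ 4.
  x = 4: f_y(4, y) = 6*y**2 + 26*y + 2; no integer root y with |y| ≤ 4.
Only singular point on the grid: (1, -1).
Classify: substitute x = 1 + u, y = -1 + v and expand: f = u**3 - 2*u**2*v + 2*u*v**2 + 2*v**3 + v**2.
No constant or linear terms (consistent with a singular point). Quadratic part: v**2. Cubic part: u**3 - 2*u**2*v + 2*u*v**2 + 2*v**3.
The quadratic part v**2 is a perfect square, so there is a single (double) tangent line v = 0, i.e. y = -1. Restricting the cubic part to that line (v = 0) leaves u**3 ≠ 0, so f is not divisible by v and the branch is v² ≈ -u**3 to lowest order — this is a cusp.
Classification: cusp.


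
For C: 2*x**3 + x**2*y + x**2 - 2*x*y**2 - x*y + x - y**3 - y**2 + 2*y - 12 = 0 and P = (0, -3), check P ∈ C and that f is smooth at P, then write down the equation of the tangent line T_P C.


Tangent line at P: -14*x - 19*y - 57 = 0.

Step 1: f(0, -3) = 0, so P lies on C.
Step 2: partial derivatives
  f_x(x, y) = 6*x**2 + 2*x*y + 2*x - 2*y**2 - y + 1, f_y(x, y) = x**2 - 4*x*y - x - 3*y**2 - 2*y + 2.
  f_x(P) = -14, f_y(P) = -19 (gradient nonzero, so P is smooth).
Step 3: tangent line at P: -14·(x − 0) + -19·(y − -3) = 0.
Expanding: -14*x - 19*y - 57 = 0.


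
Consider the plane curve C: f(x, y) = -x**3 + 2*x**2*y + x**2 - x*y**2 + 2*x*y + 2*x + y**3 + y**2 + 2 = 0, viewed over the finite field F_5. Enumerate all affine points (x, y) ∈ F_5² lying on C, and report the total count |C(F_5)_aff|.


Affine F_5-points: {(1, 2), (2, 2), (3, 0), (4, 1)}; count = 4.

For each of the 25 pairs (x, y) ∈ F_5², evaluate f(x, y) mod 5. Record the zeros.
  x = 0: [0↦2, 1↦4, 2↦4, 3↦3, 4↦2]  zeros at y ∈ ∅
  x = 1: [0↦4, 1↦4, 2↦0, 3↦3, 4↦4]  zeros at y ∈ {2}
  x = 2: [0↦2, 1↦4, 2↦0, 3↦1, 4↦3]  zeros at y ∈ {2}
  x = 3: [0↦0, 1↦3, 2↦3, 3↦1, 4↦3]  zeros at y ∈ {0}
  x = 4: [0↦2, 1↦0, 2↦3, 3↦2, 4↦3]  zeros at y ∈ {1}
Collecting zeros: affine points = {(1, 2), (2, 2), (3, 0), (4, 1)}.
Total count |C(F_5)_aff| = 4.


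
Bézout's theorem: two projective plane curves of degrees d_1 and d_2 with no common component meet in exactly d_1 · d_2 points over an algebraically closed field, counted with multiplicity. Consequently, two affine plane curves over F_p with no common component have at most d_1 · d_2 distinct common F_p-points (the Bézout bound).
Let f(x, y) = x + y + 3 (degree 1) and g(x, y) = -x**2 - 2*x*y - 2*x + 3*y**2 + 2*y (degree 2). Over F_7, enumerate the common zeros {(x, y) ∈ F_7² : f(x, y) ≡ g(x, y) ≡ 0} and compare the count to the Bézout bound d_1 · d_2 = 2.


Common zeros: {(0, 4), (2, 2)}; count = 2; Bézout bound = 2.

deg(f) = 1, deg(g) = 2, so Bézout bound = 2.
Scan x ∈ F_7. For each x, list the y ∈ F_7 with f(x, y) ≡ 0 and those with g(x, y) ≡ 0 (mod 7); the common zeros in that column are the intersection.
  x = 0: f ≡ 0 at y ∈ {4}; g ≡ 0 at y ∈ {0, 4}; common: {4}.
  x = 1: f ≡ 0 at y ∈ {3}; g ≡ 0 at y ∈ {1, 6}; common: ∅.
  x = 2: f ≡ 0 at y ∈ {2}; g ≡ 0 at y ∈ {1, 2}; common: {2}.
  x = 3: f ≡ 0 at y ∈ {1}; g ≡ 0 at y ∈ {3}; common: ∅.
  x = 4: f ≡ 0 at y ∈ {0}; g ≡ 0 at y ∈ {4, 5}; common: ∅.
  x = 5: f ≡ 0 at y ∈ {6}; g ≡ 0 at y ∈ {0, 5}; common: ∅.
  x = 6: f ≡ 0 at y ∈ {5}; g ≡ 0 at y ∈ {2, 6}; common: ∅.
Collecting: common zeros = {(0, 4), (2, 2)}, so the count is 2.
Comparison with the Bézout bound: 2 ≤ 2 = deg(f)·deg(g), as expected for curves with no common component (the bound is attained).


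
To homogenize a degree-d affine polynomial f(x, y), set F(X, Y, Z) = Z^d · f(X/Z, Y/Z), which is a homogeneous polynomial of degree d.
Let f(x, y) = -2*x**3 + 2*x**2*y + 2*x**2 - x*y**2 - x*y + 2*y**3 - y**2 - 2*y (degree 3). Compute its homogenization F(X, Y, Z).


F(X, Y, Z) = -2*X**3 + 2*X**2*Y + 2*X**2*Z - X*Y**2 - X*Y*Z + 2*Y**3 - Y**2*Z - 2*Y*Z**2

deg(f) = 3.
Substitute x = X/Z, y = Y/Z into f, then multiply by Z^3.
  monomial -2·x^3·y^0 ↦ -2·X^3·Y^0·Z^0.
  monomial 2·x^2·y^1 ↦ 2·X^2·Y^1·Z^0.
  monomial 2·x^2·y^0 ↦ 2·X^2·Y^0·Z^1.
  monomial -1·x^1·y^2 ↦ -1·X^1·Y^2·Z^0.
  monomial -1·x^1·y^1 ↦ -1·X^1·Y^1·Z^1.
  monomial 2·x^0·y^3 ↦ 2·X^0·Y^3·Z^0.
  monomial -1·x^0·y^2 ↦ -1·X^0·Y^2·Z^1.
  monomial -2·x^0·y^1 ↦ -2·X^0·Y^1·Z^2.
Collecting: F(X, Y, Z) = -2*X**3 + 2*X**2*Y + 2*X**2*Z - X*Y**2 - X*Y*Z + 2*Y**3 - Y**2*Z - 2*Y*Z**2.


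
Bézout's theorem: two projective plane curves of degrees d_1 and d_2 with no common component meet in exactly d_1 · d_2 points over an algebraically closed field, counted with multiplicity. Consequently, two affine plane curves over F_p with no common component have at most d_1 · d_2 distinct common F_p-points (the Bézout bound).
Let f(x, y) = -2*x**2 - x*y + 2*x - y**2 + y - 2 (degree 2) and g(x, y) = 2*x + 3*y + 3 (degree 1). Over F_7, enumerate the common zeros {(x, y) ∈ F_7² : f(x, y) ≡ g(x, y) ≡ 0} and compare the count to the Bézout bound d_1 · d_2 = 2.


Common zeros: ∅; count = 0; Bézout bound = 2.

deg(f) = 2, deg(g) = 1, so Bézout bound = 2.
Scan x ∈ F_7. For each x, list the y ∈ F_7 with f(x, y) ≡ 0 and those with g(x, y) ≡ 0 (mod 7); the common zeros in that column are the intersection.
  x = 0: f ≡ 0 at y ∈ {4}; g ≡ 0 at y ∈ {6}; common: ∅.
  x = 1: f ≡ 0 at y ∈ ∅; g ≡ 0 at y ∈ {3}; common: ∅.
  x = 2: f ≡ 0 at y ∈ ∅; g ≡ 0 at y ∈ {0}; common: ∅.
  x = 3: f ≡ 0 at y ∈ {0, 5}; g ≡ 0 at y ∈ {4}; common: ∅.
  x = 4: f ≡ 0 at y ∈ ∅; g ≡ 0 at y ∈ {1}; common: ∅.
  x = 5: f ≡ 0 at y ∈ {0, 3}; g ≡ 0 at y ∈ {5}; common: ∅.
  x = 6: f ≡ 0 at y ∈ {4, 5}; g ≡ 0 at y ∈ {2}; common: ∅.
Collecting: common zeros = ∅, so the count is 0.
Comparison with the Bézout bound: 0 ≤ 2 = deg(f)·deg(g), as expected for curves with no common component (the affine F_7-count falls short of the bound because intersections may lie at infinity, over extension fields, or carry multiplicity).


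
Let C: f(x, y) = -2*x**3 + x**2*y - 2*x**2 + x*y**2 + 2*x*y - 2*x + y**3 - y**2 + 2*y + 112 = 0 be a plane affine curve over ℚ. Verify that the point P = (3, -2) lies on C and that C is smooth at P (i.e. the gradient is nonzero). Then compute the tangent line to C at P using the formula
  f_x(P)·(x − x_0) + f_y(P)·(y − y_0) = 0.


Tangent line at P: -80*x + 21*y + 282 = 0.

Step 1: f(3, -2) = 0, so P lies on C.
Step 2: partial derivatives
  f_x(x, y) = -6*x**2 + 2*x*y - 4*x + y**2 + 2*y - 2, f_y(x, y) = x**2 + 2*x*y + 2*x + 3*y**2 - 2*y + 2.
  f_x(P) = -80, f_y(P) = 21 (gradient nonzero, so P is smooth).
Step 3: tangent line at P: -80·(x − 3) + 21·(y − -2) = 0.
Expanding: -80*x + 21*y + 282 = 0.


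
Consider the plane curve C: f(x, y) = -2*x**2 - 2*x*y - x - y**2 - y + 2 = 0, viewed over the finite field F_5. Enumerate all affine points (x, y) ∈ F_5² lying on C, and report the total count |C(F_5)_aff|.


Affine F_5-points: {(0, 1), (0, 3), (1, 1), (4, 3)}; count = 4.

For each of the 25 pairs (x, y) ∈ F_5², evaluate f(x, y) mod 5. Record the zeros.
  x = 0: [0↦2, 1↦0, 2↦1, 3↦0, 4↦2]  zeros at y ∈ {1, 3}
  x = 1: [0↦4, 1↦0, 2↦4, 3↦1, 4↦1]  zeros at y ∈ {1}
  x = 2: [0↦2, 1↦1, 2↦3, 3↦3, 4↦1]  zeros at y ∈ ∅
  x = 3: [0↦1, 1↦3, 2↦3, 3↦1, 4↦2]  zeros at y ∈ ∅
  x = 4: [0↦1, 1↦1, 2↦4, 3↦0, 4↦4]  zeros at y ∈ {3}
Collecting zeros: affine points = {(0, 1), (0, 3), (1, 1), (4, 3)}.
Total count |C(F_5)_aff| = 4.


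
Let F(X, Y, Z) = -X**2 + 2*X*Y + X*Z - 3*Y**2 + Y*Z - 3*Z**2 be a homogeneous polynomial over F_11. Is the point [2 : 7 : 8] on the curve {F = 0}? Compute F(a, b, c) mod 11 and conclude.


F(2,7,8) ≡ 10 (mod 11); P is NOT on the curve.

Evaluate F(2, 7, 8) term-by-term (mod 11).
  -X**2 ↦ -1·4·1·1 = -4
  2*X*Y ↦ 2·2·7·1 = 28
  X*Z ↦ 1·2·1·8 = 16
  -3*Y**2 ↦ -3·1·49·1 = -147
  Y*Z ↦ 1·1·7·8 = 56
  -3*Z**2 ↦ -3·1·1·64 = -192
Sum: F(2, 7, 8) = (-4) + (28) + (16) + (-147) + (56) + (-192) = -243.
Reducing mod 11: -243 ≡ 10 (mod 11).
Since F(a, b, c) ≡ 10 ≠ 0 (mod 11), P does NOT lie on the curve.


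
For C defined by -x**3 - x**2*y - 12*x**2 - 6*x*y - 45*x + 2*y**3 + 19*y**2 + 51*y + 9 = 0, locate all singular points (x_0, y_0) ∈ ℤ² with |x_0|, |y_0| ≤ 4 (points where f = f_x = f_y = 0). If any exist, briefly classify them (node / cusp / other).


Singular points: {(-3, -3)}; classification: cusp.

Compute partial derivatives:
  f_x = -3*x**2 - 2*x*y - 24*x - 6*y - 45.
  f_y = -x**2 - 6*x + 6*y**2 + 38*y + 51.
Scan x_0 ∈ {−4, ..., 4}. For each x_0, f_y(x_0, y) is a polynomial in y; find its integer roots y ∈ {−4, ..., 4}, then test f_x and f at those candidates.
  x = -4: f_y(-4, y) = 6*y**2 + 38*y + 59; no integer root y with |y| ≤ 4.
  x = -3: f_y(-3, y) = 6*y**2 + 38*y + 60; vanishes at y ∈ {-3}. (-3, -3): f_x = 0, f = 0 — SINGULAR.
  x = -2: f_y(-2, y) = 6*y**2 + 38*y + 59; no integer root y with |y| ≤ 4.
  x = -1: f_y(-1, y) = 6*y**2 + 38*y + 56; vanishes at y ∈ {-4}. (-1, -4): f_x = -8 ≠ 0.
  x = 0: f_y(0, y) = 6*y**2 + 38*y + 51; no integer root y with |y| ≤ 4.
  x = 1: f_y(1, y) = 6*y**2 + 38*y + 44; no integer root y with |y| ≤ 4.
  x = 2: f_y(2, y) = 6*y**2 + 38*y + 35; no integer root y with |y| ≤ 4.
  x = 3: f_y(3, y) = 6*y**2 + 38*y + 24; no integer root y with |y| ≤ 4.
  x = 4: f_y(4, y) = 6*y**2 + 38*y + 11; no integer root y with |y| ≤ 4.
Only singular point on the grid: (-3, -3).
Classify: substitute x = -3 + u, y = -3 + v and expand: f = -u**3 - u**2*v + 2*v**3 + v**2.
No constant or linear terms (consistent with a singular point). Quadratic part: v**2. Cubic part: -u**3 - u**2*v + 2*v**3.
The quadratic part v**2 is a perfect square, so there is a single (double) tangent line v = 0, i.e. y = -3. Restricting the cubic part to that line (v = 0) leaves -u**3 ≠ 0, so f is not divisible by v and the branch is v² ≈ u**3 to lowest order — this is a cusp.
Classification: cusp.


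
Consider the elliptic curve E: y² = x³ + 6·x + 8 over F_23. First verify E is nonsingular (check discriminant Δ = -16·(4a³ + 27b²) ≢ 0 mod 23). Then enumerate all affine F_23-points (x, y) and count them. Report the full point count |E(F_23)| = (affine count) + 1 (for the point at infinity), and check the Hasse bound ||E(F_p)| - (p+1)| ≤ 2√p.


Affine points = {(0, 10), (0, 13), (4, 2), (4, 21), (5, 5), (5, 18), (7, 5), (7, 18), (8, 4), (8, 19), (9, 3), (9, 20), (11, 5), (11, 18), (13, 11), (13, 12), (15, 0), (17, 3), (17, 20), (19, 9), (19, 14), (20, 3), (20, 20), (22, 1), (22, 22)}; affine count = 25; |E(F_23)| = 26.

Discriminant check: Δ ∝ 4a³ + 27b² = 4·6³ + 27·8² = 4·216 + 27·64 ≡ 16 (mod 23). Nonzero ⇒ E is nonsingular.
For each x ∈ F_23, compute rhs = x³ + 6·x + 8 mod 23, then count y ∈ F_23 with y² ≡ rhs.
  x = 0: rhs = 8, matching y values: 10, 13 (2 points).
  x = 1: rhs = 15, matching y values: none (0 points).
  x = 2: rhs = 5, matching y values: none (0 points).
  x = 3: rhs = 7, matching y values: none (0 points).
  x = 4: rhs = 4, matching y values: 2, 21 (2 points).
  x = 5: rhs = 2, matching y values: 5, 18 (2 points).
  x = 6: rhs = 7, matching y values: none (0 points).
  x = 7: rhs = 2, matching y values: 5, 18 (2 points).
  x = 8: rhs = 16, matching y values: 4, 19 (2 points).
  x = 9: rhs = 9, matching y values: 3, 20 (2 points).
  x = 10: rhs = 10, matching y values: none (0 points).
  x = 11: rhs = 2, matching y values: 5, 18 (2 points).
  x = 12: rhs = 14, matching y values: none (0 points).
  x = 13: rhs = 6, matching y values: 11, 12 (2 points).
  x = 14: rhs = 7, matching y values: none (0 points).
  x = 15: rhs = 0, matching y values: 0 (1 points).
  x = 16: rhs = 14, matching y values: none (0 points).
  x = 17: rhs = 9, matching y values: 3, 20 (2 points).
  x = 18: rhs = 14, matching y values: none (0 points).
  x = 19: rhs = 12, matching y values: 9, 14 (2 points).
  x = 20: rhs = 9, matching y values: 3, 20 (2 points).
  x = 21: rhs = 11, matching y values: none (0 points).
  x = 22: rhs = 1, matching y values: 1, 22 (2 points).
Total affine count: 25.
Full point count |E(F_23)| = 25 + 1 = 26.
Hasse bound: |26 − (23+1)| = |2| = 2 ≤ 2√23 ≈ 9.5917 ✓.


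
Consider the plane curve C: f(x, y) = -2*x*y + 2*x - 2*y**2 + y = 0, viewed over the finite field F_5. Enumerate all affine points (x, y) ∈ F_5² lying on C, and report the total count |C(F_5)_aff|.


Affine F_5-points: {(0, 0), (0, 3), (2, 2), (2, 4)}; count = 4.

For each of the 25 pairs (x, y) ∈ F_5², evaluate f(x, y) mod 5. Record the zeros.
  x = 0: [0↦0, 1↦4, 2↦4, 3↦0, 4↦2]  zeros at y ∈ {0, 3}
  x = 1: [0↦2, 1↦4, 2↦2, 3↦1, 4↦1]  zeros at y ∈ ∅
  x = 2: [0↦4, 1↦4, 2↦0, 3↦2, 4↦0]  zeros at y ∈ {2, 4}
  x = 3: [0↦1, 1↦4, 2↦3, 3↦3, 4↦4]  zeros at y ∈ ∅
  x = 4: [0↦3, 1↦4, 2↦1, 3↦4, 4↦3]  zeros at y ∈ ∅
Collecting zeros: affine points = {(0, 0), (0, 3), (2, 2), (2, 4)}.
Total count |C(F_5)_aff| = 4.


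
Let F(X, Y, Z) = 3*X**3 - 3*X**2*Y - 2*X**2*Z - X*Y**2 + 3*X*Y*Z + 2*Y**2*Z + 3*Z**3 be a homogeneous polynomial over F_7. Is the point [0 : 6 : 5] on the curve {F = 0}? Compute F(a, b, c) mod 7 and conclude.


F(0,6,5) ≡ 0 (mod 7); P is on the curve.

Evaluate F(0, 6, 5) term-by-term (mod 7).
  3*X**3 ↦ 3·0·1·1 = 0
  -3*X**2*Y ↦ -3·0·6·1 = 0
  -2*X**2*Z ↦ -2·0·1·5 = 0
  -X*Y**2 ↦ -1·0·36·1 = 0
  3*X*Y*Z ↦ 3·0·6·5 = 0
  2*Y**2*Z ↦ 2·1·36·5 = 360
  3*Z**3 ↦ 3·1·1·125 = 375
Sum: F(0, 6, 5) = (0) + (0) + (0) + (0) + (0) + (360) + (375) = 735.
Reducing mod 7: 735 ≡ 0 (mod 7).
Since F(a, b, c) ≡ 0 (mod 7), P lies on the curve.


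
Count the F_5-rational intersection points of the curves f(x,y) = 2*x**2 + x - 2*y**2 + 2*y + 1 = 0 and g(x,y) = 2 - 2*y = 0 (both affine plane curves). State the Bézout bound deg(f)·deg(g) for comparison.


Common zeros: ∅; count = 0; Bézout bound = 2.

deg(f) = 2, deg(g) = 1, so Bézout bound = 2.
Scan x ∈ F_5. For each x, list the y ∈ F_5 with f(x, y) ≡ 0 and those with g(x, y) ≡ 0 (mod 5); the common zeros in that column are the intersection.
  x = 0: f ≡ 0 at y ∈ ∅; g ≡ 0 at y ∈ {1}; common: ∅.
  x = 1: f ≡ 0 at y ∈ {2, 4}; g ≡ 0 at y ∈ {1}; common: ∅.
  x = 2: f ≡ 0 at y ∈ ∅; g ≡ 0 at y ∈ {1}; common: ∅.
  x = 3: f ≡ 0 at y ∈ {3}; g ≡ 0 at y ∈ {1}; common: ∅.
  x = 4: f ≡ 0 at y ∈ {3}; g ≡ 0 at y ∈ {1}; common: ∅.
Collecting: common zeros = ∅, so the count is 0.
Comparison with the Bézout bound: 0 ≤ 2 = deg(f)·deg(g), as expected for curves with no common component (the affine F_5-count falls short of the bound because intersections may lie at infinity, over extension fields, or carry multiplicity).


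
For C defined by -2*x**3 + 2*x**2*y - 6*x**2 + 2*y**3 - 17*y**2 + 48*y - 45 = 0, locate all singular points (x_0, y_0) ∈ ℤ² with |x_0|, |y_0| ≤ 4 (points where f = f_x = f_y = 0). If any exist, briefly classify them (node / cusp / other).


Singular points: {(0, 3)}; classification: cusp.

Compute partial derivatives:
  f_x = -6*x**2 + 4*x*y - 12*x.
  f_y = 2*x**2 + 6*y**2 - 34*y + 48.
Scan x_0 ∈ {−4, ..., 4}. For each x_0, f_y(x_0, y) is a polynomial in y; find its integer roots y ∈ {−4, ..., 4}, then test f_x and f at those candidates.
  x = -4: f_y(-4, y) = 6*y**2 - 34*y + 80; no integer root y with |y| ≤ 4.
  x = -3: f_y(-3, y) = 6*y**2 - 34*y + 66; no integer root y with |y| ≤ 4.
  x = -2: f_y(-2, y) = 6*y**2 - 34*y + 56; no integer root y with |y| ≤ 4.
  x = -1: f_y(-1, y) = 6*y**2 - 34*y + 50; no integer root y with |y| ≤ 4.
  x = 0: f_y(0, y) = 6*y**2 - 34*y + 48; vanishes at y ∈ {3}. (0, 3): f_x = 0, f = 0 — SINGULAR.
  x = 1: f_y(1, y) = 6*y**2 - 34*y + 50; no integer root y with |y| ≤ 4.
  x = 2: f_y(2, y) = 6*y**2 - 34*y + 56; no integer root y with |y| ≤ 4.
  x = 3: f_y(3, y) = 6*y**2 - 34*y + 66; no integer root y with |y| ≤ 4.
  x = 4: f_y(4, y) = 6*y**2 - 34*y + 80; no integer root y with |y| ≤ 4.
Only singular point on the grid: (0, 3).
Classify: substitute x = 0 + u, y = 3 + v and expand: f = -2*u**3 + 2*u**2*v + 2*v**3 + v**2.
No constant or linear terms (consistent with a singular point). Quadratic part: v**2. Cubic part: -2*u**3 + 2*u**2*v + 2*v**3.
The quadratic part v**2 is a perfect square, so there is a single (double) tangent line v = 0, i.e. y = 3. Restricting the cubic part to that line (v = 0) leaves -2*u**3 ≠ 0, so f is not divisible by v and the branch is v² ≈ 2*u**3 to lowest order — this is a cusp.
Classification: cusp.


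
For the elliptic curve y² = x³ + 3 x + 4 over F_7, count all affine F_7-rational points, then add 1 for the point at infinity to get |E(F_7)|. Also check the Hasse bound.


Affine points = {(0, 2), (0, 5), (1, 1), (1, 6), (2, 2), (2, 5), (5, 2), (5, 5), (6, 0)}; affine count = 9; |E(F_7)| = 10.

Discriminant check: Δ ∝ 4a³ + 27b² = 4·3³ + 27·4² = 4·27 + 27·16 ≡ 1 (mod 7). Nonzero ⇒ E is nonsingular.
For each x ∈ F_7, compute rhs = x³ + 3·x + 4 mod 7, then count y ∈ F_7 with y² ≡ rhs.
  x = 0: rhs = 4, matching y values: 2, 5 (2 points).
  x = 1: rhs = 1, matching y values: 1, 6 (2 points).
  x = 2: rhs = 4, matching y values: 2, 5 (2 points).
  x = 3: rhs = 5, matching y values: none (0 points).
  x = 4: rhs = 3, matching y values: none (0 points).
  x = 5: rhs = 4, matching y values: 2, 5 (2 points).
  x = 6: rhs = 0, matching y values: 0 (1 points).
Total affine count: 9.
Full point count |E(F_7)| = 9 + 1 = 10.
Hasse bound: |10 − (7+1)| = |2| = 2 ≤ 2√7 ≈ 5.2915 ✓.


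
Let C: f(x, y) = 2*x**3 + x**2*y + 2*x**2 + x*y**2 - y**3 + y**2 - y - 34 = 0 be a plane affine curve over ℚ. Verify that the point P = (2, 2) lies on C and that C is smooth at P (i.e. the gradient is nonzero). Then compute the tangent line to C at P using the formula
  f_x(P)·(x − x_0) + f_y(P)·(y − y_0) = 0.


Tangent line at P: 44*x + 3*y - 94 = 0.

Step 1: f(2, 2) = 0, so P lies on C.
Step 2: partial derivatives
  f_x(x, y) = 6*x**2 + 2*x*y + 4*x + y**2, f_y(x, y) = x**2 + 2*x*y - 3*y**2 + 2*y - 1.
  f_x(P) = 44, f_y(P) = 3 (gradient nonzero, so P is smooth).
Step 3: tangent line at P: 44·(x − 2) + 3·(y − 2) = 0.
Expanding: 44*x + 3*y - 94 = 0.


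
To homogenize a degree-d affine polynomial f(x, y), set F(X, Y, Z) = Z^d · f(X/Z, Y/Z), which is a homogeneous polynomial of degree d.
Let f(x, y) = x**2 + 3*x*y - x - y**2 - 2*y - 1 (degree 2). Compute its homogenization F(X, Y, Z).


F(X, Y, Z) = X**2 + 3*X*Y - X*Z - Y**2 - 2*Y*Z - Z**2

deg(f) = 2.
Substitute x = X/Z, y = Y/Z into f, then multiply by Z^2.
  monomial 1·x^2·y^0 ↦ 1·X^2·Y^0·Z^0.
  monomial 3·x^1·y^1 ↦ 3·X^1·Y^1·Z^0.
  monomial -1·x^1·y^0 ↦ -1·X^1·Y^0·Z^1.
  monomial -1·x^0·y^2 ↦ -1·X^0·Y^2·Z^0.
  monomial -2·x^0·y^1 ↦ -2·X^0·Y^1·Z^1.
  monomial -1·x^0·y^0 ↦ -1·X^0·Y^0·Z^2.
Collecting: F(X, Y, Z) = X**2 + 3*X*Y - X*Z - Y**2 - 2*Y*Z - Z**2.


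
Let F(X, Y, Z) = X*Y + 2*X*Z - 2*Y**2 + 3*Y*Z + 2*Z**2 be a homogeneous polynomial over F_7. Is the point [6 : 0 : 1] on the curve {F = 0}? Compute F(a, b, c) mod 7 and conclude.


F(6,0,1) ≡ 0 (mod 7); P is on the curve.

Evaluate F(6, 0, 1) term-by-term (mod 7).
  X*Y ↦ 1·6·0·1 = 0
  2*X*Z ↦ 2·6·1·1 = 12
  -2*Y**2 ↦ -2·1·0·1 = 0
  3*Y*Z ↦ 3·1·0·1 = 0
  2*Z**2 ↦ 2·1·1·1 = 2
Sum: F(6, 0, 1) = (0) + (12) + (0) + (0) + (2) = 14.
Reducing mod 7: 14 ≡ 0 (mod 7).
Since F(a, b, c) ≡ 0 (mod 7), P lies on the curve.


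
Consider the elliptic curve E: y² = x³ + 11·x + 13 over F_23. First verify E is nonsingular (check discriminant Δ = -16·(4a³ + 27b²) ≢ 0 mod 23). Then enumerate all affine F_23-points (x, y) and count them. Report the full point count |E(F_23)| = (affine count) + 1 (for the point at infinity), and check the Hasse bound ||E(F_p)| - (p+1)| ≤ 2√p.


Affine points = {(0, 6), (0, 17), (1, 5), (1, 18), (3, 2), (3, 21), (4, 11), (4, 12), (5, 3), (5, 20), (9, 6), (9, 17), (11, 4), (11, 19), (14, 6), (14, 17), (21, 11), (21, 12), (22, 1), (22, 22)}; affine count = 20; |E(F_23)| = 21.

Discriminant check: Δ ∝ 4a³ + 27b² = 4·11³ + 27·13² = 4·1331 + 27·169 ≡ 20 (mod 23). Nonzero ⇒ E is nonsingular.
For each x ∈ F_23, compute rhs = x³ + 11·x + 13 mod 23, then count y ∈ F_23 with y² ≡ rhs.
  x = 0: rhs = 13, matching y values: 6, 17 (2 points).
  x = 1: rhs = 2, matching y values: 5, 18 (2 points).
  x = 2: rhs = 20, matching y values: none (0 points).
  x = 3: rhs = 4, matching y values: 2, 21 (2 points).
  x = 4: rhs = 6, matching y values: 11, 12 (2 points).
  x = 5: rhs = 9, matching y values: 3, 20 (2 points).
  x = 6: rhs = 19, matching y values: none (0 points).
  x = 7: rhs = 19, matching y values: none (0 points).
  x = 8: rhs = 15, matching y values: none (0 points).
  x = 9: rhs = 13, matching y values: 6, 17 (2 points).
  x = 10: rhs = 19, matching y values: none (0 points).
  x = 11: rhs = 16, matching y values: 4, 19 (2 points).
  x = 12: rhs = 10, matching y values: none (0 points).
  x = 13: rhs = 7, matching y values: none (0 points).
  x = 14: rhs = 13, matching y values: 6, 17 (2 points).
  x = 15: rhs = 11, matching y values: none (0 points).
  x = 16: rhs = 7, matching y values: none (0 points).
  x = 17: rhs = 7, matching y values: none (0 points).
  x = 18: rhs = 17, matching y values: none (0 points).
  x = 19: rhs = 20, matching y values: none (0 points).
  x = 20: rhs = 22, matching y values: none (0 points).
  x = 21: rhs = 6, matching y values: 11, 12 (2 points).
  x = 22: rhs = 1, matching y values: 1, 22 (2 points).
Total affine count: 20.
Full point count |E(F_23)| = 20 + 1 = 21.
Hasse bound: |21 − (23+1)| = |-3| = 3 ≤ 2√23 ≈ 9.5917 ✓.


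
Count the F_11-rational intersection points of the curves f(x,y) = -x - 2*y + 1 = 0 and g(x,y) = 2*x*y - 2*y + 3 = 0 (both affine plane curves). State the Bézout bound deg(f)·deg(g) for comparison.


Common zeros: {(6, 3), (7, 8)}; count = 2; Bézout bound = 2.

deg(f) = 1, deg(g) = 2, so Bézout bound = 2.
Scan x ∈ F_11. For each x, list the y ∈ F_11 with f(x, y) ≡ 0 and those with g(x, y) ≡ 0 (mod 11); the common zeros in that column are the intersection.
  x = 0: f ≡ 0 at y ∈ {6}; g ≡ 0 at y ∈ {7}; common: ∅.
  x = 1: f ≡ 0 at y ∈ {0}; g ≡ 0 at y ∈ ∅; common: ∅.
  x = 2: f ≡ 0 at y ∈ {5}; g ≡ 0 at y ∈ {4}; common: ∅.
  x = 3: f ≡ 0 at y ∈ {10}; g ≡ 0 at y ∈ {2}; common: ∅.
  x = 4: f ≡ 0 at y ∈ {4}; g ≡ 0 at y ∈ {5}; common: ∅.
  x = 5: f ≡ 0 at y ∈ {9}; g ≡ 0 at y ∈ {1}; common: ∅.
  x = 6: f ≡ 0 at y ∈ {3}; g ≡ 0 at y ∈ {3}; common: {3}.
  x = 7: f ≡ 0 at y ∈ {8}; g ≡ 0 at y ∈ {8}; common: {8}.
  x = 8: f ≡ 0 at y ∈ {2}; g ≡ 0 at y ∈ {10}; common: ∅.
  x = 9: f ≡ 0 at y ∈ {7}; g ≡ 0 at y ∈ {6}; common: ∅.
  x = 10: f ≡ 0 at y ∈ {1}; g ≡ 0 at y ∈ {9}; common: ∅.
Collecting: common zeros = {(6, 3), (7, 8)}, so the count is 2.
Comparison with the Bézout bound: 2 ≤ 2 = deg(f)·deg(g), as expected for curves with no common component (the bound is attained).
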